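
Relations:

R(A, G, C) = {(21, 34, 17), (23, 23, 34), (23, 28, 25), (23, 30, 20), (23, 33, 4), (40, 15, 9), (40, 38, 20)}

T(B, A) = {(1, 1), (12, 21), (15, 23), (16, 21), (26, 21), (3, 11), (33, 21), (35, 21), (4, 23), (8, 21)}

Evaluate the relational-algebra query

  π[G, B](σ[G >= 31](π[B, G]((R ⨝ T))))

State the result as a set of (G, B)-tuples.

Joining R and T on A yields {(21, 34, 17, 12), (21, 34, 17, 16), (21, 34, 17, 26), (21, 34, 17, 33), (21, 34, 17, 35), (21, 34, 17, 8), (23, 23, 34, 15), (23, 23, 34, 4), (23, 28, 25, 15), (23, 28, 25, 4), (23, 30, 20, 15), (23, 30, 20, 4), (23, 33, 4, 15), (23, 33, 4, 4)}.
π_{B, G} gives {(12, 34), (15, 23), (15, 28), (15, 30), (15, 33), (16, 34), (26, 34), (33, 34), (35, 34), (4, 23), (4, 28), (4, 30), (4, 33), (8, 34)}.
Apply σ_{G >= 31}; surviving tuples: {(12, 34), (15, 33), (16, 34), (26, 34), (33, 34), (35, 34), (4, 33), (8, 34)}
π_{G, B} gives {(33, 15), (33, 4), (34, 12), (34, 16), (34, 26), (34, 33), (34, 35), (34, 8)}.

{(33, 15), (33, 4), (34, 12), (34, 16), (34, 26), (34, 33), (34, 35), (34, 8)}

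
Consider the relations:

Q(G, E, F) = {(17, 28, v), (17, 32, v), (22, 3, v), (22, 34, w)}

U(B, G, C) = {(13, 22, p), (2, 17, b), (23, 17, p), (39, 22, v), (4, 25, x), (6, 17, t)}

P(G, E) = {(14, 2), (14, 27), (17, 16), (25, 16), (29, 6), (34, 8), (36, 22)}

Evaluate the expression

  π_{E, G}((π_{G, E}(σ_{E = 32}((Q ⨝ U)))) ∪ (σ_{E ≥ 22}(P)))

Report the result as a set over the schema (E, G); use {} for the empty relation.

{(22, 36), (27, 14), (32, 17)}

Q ⋈ U (natural join on G): {(17, 28, v, 2, b), (17, 28, v, 23, p), (17, 28, v, 6, t), (17, 32, v, 2, b), (17, 32, v, 23, p), (17, 32, v, 6, t), (22, 3, v, 13, p), (22, 3, v, 39, v), (22, 34, w, 13, p), (22, 34, w, 39, v)}
Selection E = 32: {(17, 32, v, 2, b), (17, 32, v, 23, p), (17, 32, v, 6, t)}
Projecting to G, E (2 duplicate(s) eliminated): {(17, 32)}
Selection E ≥ 22: {(14, 27), (36, 22)}
Taking the union: {(14, 27), (17, 32), (36, 22)}
Projecting to E, G: {(22, 36), (27, 14), (32, 17)}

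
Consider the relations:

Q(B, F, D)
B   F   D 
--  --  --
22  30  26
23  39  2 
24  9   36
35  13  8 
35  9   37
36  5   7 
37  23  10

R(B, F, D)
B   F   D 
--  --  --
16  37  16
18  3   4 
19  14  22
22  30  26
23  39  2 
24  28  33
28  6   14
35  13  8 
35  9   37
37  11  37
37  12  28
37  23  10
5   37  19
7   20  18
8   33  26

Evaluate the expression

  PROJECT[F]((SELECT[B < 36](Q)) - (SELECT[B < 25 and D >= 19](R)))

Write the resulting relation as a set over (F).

Apply σ_{B < 36}; surviving tuples: {(22, 30, 26), (23, 39, 2), (24, 9, 36), (35, 13, 8), (35, 9, 37)}
Apply σ_{B < 25 and D >= 19}; surviving tuples: {(19, 14, 22), (22, 30, 26), (24, 28, 33), (5, 37, 19), (8, 33, 26)}
Difference: {(22, 30, 26), (23, 39, 2), (24, 9, 36), (35, 13, 8), (35, 9, 37)} with {(19, 14, 22), (22, 30, 26), (24, 28, 33), (5, 37, 19), (8, 33, 26)} → {(23, 39, 2), (24, 9, 36), (35, 13, 8), (35, 9, 37)}
π_{F} gives {13, 39, 9} (1 duplicate(s) eliminated).

{13, 39, 9}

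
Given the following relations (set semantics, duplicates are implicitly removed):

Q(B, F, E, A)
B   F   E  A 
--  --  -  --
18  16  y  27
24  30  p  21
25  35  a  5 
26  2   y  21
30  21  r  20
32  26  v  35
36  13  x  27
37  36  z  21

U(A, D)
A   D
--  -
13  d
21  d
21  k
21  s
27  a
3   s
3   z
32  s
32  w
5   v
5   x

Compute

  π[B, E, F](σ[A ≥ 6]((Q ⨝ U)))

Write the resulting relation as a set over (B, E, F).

{(18, y, 16), (24, p, 30), (26, y, 2), (36, x, 13), (37, z, 36)}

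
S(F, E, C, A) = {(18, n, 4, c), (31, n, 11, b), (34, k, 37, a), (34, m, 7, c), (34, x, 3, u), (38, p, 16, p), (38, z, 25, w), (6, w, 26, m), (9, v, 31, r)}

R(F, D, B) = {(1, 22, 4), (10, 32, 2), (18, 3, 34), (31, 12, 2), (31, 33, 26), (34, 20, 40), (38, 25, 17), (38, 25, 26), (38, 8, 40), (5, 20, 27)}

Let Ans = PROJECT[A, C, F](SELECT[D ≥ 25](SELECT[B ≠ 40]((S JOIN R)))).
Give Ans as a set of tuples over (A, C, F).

Natural join on F: {(18, n, 4, c, 3, 34), (31, n, 11, b, 12, 2), (31, n, 11, b, 33, 26), (34, k, 37, a, 20, 40), (34, m, 7, c, 20, 40), (34, x, 3, u, 20, 40), (38, p, 16, p, 25, 17), (38, p, 16, p, 25, 26), (38, p, 16, p, 8, 40), (38, z, 25, w, 25, 17), (38, z, 25, w, 25, 26), (38, z, 25, w, 8, 40)}
Filtering on B ≠ 40 leaves {(18, n, 4, c, 3, 34), (31, n, 11, b, 12, 2), (31, n, 11, b, 33, 26), (38, p, 16, p, 25, 17), (38, p, 16, p, 25, 26), (38, z, 25, w, 25, 17), (38, z, 25, w, 25, 26)}.
Filtering on D ≥ 25 leaves {(31, n, 11, b, 33, 26), (38, p, 16, p, 25, 17), (38, p, 16, p, 25, 26), (38, z, 25, w, 25, 17), (38, z, 25, w, 25, 26)}.
Keep only column(s) A, C, F (2 duplicate(s) eliminated): {(b, 11, 31), (p, 16, 38), (w, 25, 38)}

{(b, 11, 31), (p, 16, 38), (w, 25, 38)}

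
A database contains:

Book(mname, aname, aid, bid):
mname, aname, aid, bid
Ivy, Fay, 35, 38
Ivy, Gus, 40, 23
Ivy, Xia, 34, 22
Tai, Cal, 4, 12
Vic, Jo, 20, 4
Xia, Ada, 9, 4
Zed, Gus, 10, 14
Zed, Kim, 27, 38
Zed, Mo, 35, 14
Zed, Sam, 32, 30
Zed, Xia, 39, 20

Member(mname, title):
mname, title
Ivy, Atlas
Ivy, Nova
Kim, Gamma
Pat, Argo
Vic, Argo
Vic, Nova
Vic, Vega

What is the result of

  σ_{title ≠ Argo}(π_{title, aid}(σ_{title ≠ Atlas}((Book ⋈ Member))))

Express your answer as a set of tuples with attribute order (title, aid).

{(Nova, 20), (Nova, 34), (Nova, 35), (Nova, 40), (Vega, 20)}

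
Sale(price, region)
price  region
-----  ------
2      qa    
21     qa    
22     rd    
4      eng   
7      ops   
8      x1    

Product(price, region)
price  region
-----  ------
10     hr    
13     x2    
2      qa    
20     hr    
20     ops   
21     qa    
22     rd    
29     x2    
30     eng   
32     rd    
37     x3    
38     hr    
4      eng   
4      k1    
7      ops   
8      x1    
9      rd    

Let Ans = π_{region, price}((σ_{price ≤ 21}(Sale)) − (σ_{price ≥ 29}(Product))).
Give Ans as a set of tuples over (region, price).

Selection price ≤ 21: {(2, qa), (21, qa), (4, eng), (7, ops), (8, x1)}
Selection price ≥ 29: {(29, x2), (30, eng), (32, rd), (37, x3), (38, hr)}
Taking the difference: {(2, qa), (21, qa), (4, eng), (7, ops), (8, x1)}
Keep only column(s) region, price: {(eng, 4), (ops, 7), (qa, 2), (qa, 21), (x1, 8)}

{(eng, 4), (ops, 7), (qa, 2), (qa, 21), (x1, 8)}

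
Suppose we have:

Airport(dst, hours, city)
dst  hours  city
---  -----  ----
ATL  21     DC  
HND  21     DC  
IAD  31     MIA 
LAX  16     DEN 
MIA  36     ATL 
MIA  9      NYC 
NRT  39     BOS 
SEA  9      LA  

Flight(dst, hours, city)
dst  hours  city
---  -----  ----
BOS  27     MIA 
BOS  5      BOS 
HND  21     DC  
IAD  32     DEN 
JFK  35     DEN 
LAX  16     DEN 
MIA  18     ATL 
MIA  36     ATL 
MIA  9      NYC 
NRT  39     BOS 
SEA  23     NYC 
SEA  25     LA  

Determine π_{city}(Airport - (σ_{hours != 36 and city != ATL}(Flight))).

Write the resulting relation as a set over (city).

{ATL, DC, LA, MIA}

Filtering on hours != 36 and city != ATL leaves {(BOS, 27, MIA), (BOS, 5, BOS), (HND, 21, DC), (IAD, 32, DEN), (JFK, 35, DEN), (LAX, 16, DEN), (MIA, 9, NYC), (NRT, 39, BOS), (SEA, 23, NYC), (SEA, 25, LA)}.
Taking the difference: {(ATL, 21, DC), (IAD, 31, MIA), (MIA, 36, ATL), (SEA, 9, LA)}
π[city]: project onto (city) → {ATL, DC, LA, MIA}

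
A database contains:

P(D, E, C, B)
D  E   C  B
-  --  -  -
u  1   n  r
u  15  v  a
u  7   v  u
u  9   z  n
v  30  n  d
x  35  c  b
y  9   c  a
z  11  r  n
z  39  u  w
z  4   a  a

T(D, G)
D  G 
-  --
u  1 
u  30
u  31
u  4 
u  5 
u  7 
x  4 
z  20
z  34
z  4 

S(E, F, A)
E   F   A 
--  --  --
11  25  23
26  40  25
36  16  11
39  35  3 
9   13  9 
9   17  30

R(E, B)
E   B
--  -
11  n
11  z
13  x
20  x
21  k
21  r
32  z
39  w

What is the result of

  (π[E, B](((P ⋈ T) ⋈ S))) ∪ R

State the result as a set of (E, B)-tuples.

{(11, n), (11, z), (13, x), (20, x), (21, k), (21, r), (32, z), (39, w), (9, n)}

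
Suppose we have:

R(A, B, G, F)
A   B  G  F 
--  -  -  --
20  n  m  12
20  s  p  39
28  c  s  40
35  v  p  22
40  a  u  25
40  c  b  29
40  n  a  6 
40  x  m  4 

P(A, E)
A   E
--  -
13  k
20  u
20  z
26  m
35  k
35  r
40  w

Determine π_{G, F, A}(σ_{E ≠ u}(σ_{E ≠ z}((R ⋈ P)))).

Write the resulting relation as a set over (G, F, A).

Natural join on A: {(20, n, m, 12, u), (20, n, m, 12, z), (20, s, p, 39, u), (20, s, p, 39, z), (35, v, p, 22, k), (35, v, p, 22, r), (40, a, u, 25, w), (40, c, b, 29, w), (40, n, a, 6, w), (40, x, m, 4, w)}
σ[E ≠ z]: keep tuples satisfying E ≠ z → {(20, n, m, 12, u), (20, s, p, 39, u), (35, v, p, 22, k), (35, v, p, 22, r), (40, a, u, 25, w), (40, c, b, 29, w), (40, n, a, 6, w), (40, x, m, 4, w)}
σ[E ≠ u]: keep tuples satisfying E ≠ u → {(35, v, p, 22, k), (35, v, p, 22, r), (40, a, u, 25, w), (40, c, b, 29, w), (40, n, a, 6, w), (40, x, m, 4, w)}
Projecting to G, F, A (1 duplicate(s) eliminated): {(a, 6, 40), (b, 29, 40), (m, 4, 40), (p, 22, 35), (u, 25, 40)}

{(a, 6, 40), (b, 29, 40), (m, 4, 40), (p, 22, 35), (u, 25, 40)}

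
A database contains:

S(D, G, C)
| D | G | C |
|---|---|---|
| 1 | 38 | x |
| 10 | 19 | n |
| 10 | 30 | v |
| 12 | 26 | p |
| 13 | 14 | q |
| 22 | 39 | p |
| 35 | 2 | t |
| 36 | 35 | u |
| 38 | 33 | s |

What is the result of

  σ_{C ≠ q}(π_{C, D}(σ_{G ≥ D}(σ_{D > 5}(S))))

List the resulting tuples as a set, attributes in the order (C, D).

Filtering on D > 5 leaves {(10, 19, n), (10, 30, v), (12, 26, p), (13, 14, q), (22, 39, p), (35, 2, t), (36, 35, u), (38, 33, s)}.
Filtering on G ≥ D leaves {(10, 19, n), (10, 30, v), (12, 26, p), (13, 14, q), (22, 39, p)}.
Projecting to C, D: {(n, 10), (p, 12), (p, 22), (q, 13), (v, 10)}
Filtering on C ≠ q leaves {(n, 10), (p, 12), (p, 22), (v, 10)}.

{(n, 10), (p, 12), (p, 22), (v, 10)}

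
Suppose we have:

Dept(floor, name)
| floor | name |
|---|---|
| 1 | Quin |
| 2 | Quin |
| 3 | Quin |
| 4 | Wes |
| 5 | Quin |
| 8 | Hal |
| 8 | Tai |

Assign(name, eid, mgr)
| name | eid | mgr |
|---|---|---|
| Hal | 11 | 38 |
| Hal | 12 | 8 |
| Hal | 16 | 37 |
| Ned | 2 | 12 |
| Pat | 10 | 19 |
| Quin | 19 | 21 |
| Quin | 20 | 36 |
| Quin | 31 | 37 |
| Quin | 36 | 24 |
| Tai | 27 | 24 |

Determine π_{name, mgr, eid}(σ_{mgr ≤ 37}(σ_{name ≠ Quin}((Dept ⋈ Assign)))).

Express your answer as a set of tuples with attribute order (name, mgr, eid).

{(Hal, 37, 16), (Hal, 8, 12), (Tai, 24, 27)}

Dept ⋈ Assign (natural join on name): {(1, Quin, 19, 21), (1, Quin, 20, 36), (1, Quin, 31, 37), (1, Quin, 36, 24), (2, Quin, 19, 21), (2, Quin, 20, 36), (2, Quin, 31, 37), (2, Quin, 36, 24), (3, Quin, 19, 21), (3, Quin, 20, 36), (3, Quin, 31, 37), (3, Quin, 36, 24), (5, Quin, 19, 21), (5, Quin, 20, 36), (5, Quin, 31, 37), (5, Quin, 36, 24), (8, Hal, 11, 38), (8, Hal, 12, 8), (8, Hal, 16, 37), (8, Tai, 27, 24)}
Apply σ_{name ≠ Quin}; surviving tuples: {(8, Hal, 11, 38), (8, Hal, 12, 8), (8, Hal, 16, 37), (8, Tai, 27, 24)}
Apply σ_{mgr ≤ 37}; surviving tuples: {(8, Hal, 12, 8), (8, Hal, 16, 37), (8, Tai, 27, 24)}
π_{name, mgr, eid} gives {(Hal, 37, 16), (Hal, 8, 12), (Tai, 24, 27)}.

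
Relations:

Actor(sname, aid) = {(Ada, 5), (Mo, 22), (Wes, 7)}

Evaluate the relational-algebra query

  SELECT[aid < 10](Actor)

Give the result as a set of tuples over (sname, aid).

{(Ada, 5), (Wes, 7)}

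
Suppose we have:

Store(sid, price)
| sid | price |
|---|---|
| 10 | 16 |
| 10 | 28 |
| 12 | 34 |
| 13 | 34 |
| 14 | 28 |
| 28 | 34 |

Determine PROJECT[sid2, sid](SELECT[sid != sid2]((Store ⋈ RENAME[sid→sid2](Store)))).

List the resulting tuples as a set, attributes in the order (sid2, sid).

ρ[sid→sid2]: schema becomes (sid2, price); tuples unchanged.
Store ⋈ RENAME[sid→sid2](Store) (natural join on price): {(10, 16, 10), (10, 28, 10), (10, 28, 14), (12, 34, 12), (12, 34, 13), (12, 34, 28), (13, 34, 12), (13, 34, 13), (13, 34, 28), (14, 28, 10), (14, 28, 14), (28, 34, 12), (28, 34, 13), (28, 34, 28)}
Apply σ_{sid != sid2}; surviving tuples: {(10, 28, 14), (12, 34, 13), (12, 34, 28), (13, 34, 12), (13, 34, 28), (14, 28, 10), (28, 34, 12), (28, 34, 13)}
Projecting to sid2, sid: {(10, 14), (12, 13), (12, 28), (13, 12), (13, 28), (14, 10), (28, 12), (28, 13)}

{(10, 14), (12, 13), (12, 28), (13, 12), (13, 28), (14, 10), (28, 12), (28, 13)}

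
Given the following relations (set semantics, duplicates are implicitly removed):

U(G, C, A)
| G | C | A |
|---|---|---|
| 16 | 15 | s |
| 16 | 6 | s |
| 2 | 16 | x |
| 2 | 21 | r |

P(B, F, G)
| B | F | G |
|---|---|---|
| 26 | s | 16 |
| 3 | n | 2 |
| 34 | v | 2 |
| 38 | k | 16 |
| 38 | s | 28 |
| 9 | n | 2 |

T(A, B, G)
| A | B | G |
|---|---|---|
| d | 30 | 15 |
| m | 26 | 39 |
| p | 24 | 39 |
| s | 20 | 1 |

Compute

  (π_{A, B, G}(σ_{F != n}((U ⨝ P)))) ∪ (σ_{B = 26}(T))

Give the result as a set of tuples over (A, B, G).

Joining U and P on G yields {(16, 15, s, 26, s), (16, 15, s, 38, k), (16, 6, s, 26, s), (16, 6, s, 38, k), (2, 16, x, 3, n), (2, 16, x, 34, v), (2, 16, x, 9, n), (2, 21, r, 3, n), (2, 21, r, 34, v), (2, 21, r, 9, n)}.
Apply σ_{F != n}; surviving tuples: {(16, 15, s, 26, s), (16, 15, s, 38, k), (16, 6, s, 26, s), (16, 6, s, 38, k), (2, 16, x, 34, v), (2, 21, r, 34, v)}
π[A, B, G]: project onto (A, B, G) (2 duplicate(s) eliminated) → {(r, 34, 2), (s, 26, 16), (s, 38, 16), (x, 34, 2)}
Apply σ_{B = 26}; surviving tuples: {(m, 26, 39)}
Taking the union: {(m, 26, 39), (r, 34, 2), (s, 26, 16), (s, 38, 16), (x, 34, 2)}

{(m, 26, 39), (r, 34, 2), (s, 26, 16), (s, 38, 16), (x, 34, 2)}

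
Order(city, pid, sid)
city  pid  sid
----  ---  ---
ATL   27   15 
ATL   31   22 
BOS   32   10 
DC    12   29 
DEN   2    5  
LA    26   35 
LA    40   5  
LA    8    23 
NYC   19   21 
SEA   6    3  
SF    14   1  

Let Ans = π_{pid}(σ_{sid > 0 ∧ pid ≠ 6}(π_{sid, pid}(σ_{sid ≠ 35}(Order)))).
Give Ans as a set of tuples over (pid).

{12, 14, 19, 2, 27, 31, 32, 40, 8}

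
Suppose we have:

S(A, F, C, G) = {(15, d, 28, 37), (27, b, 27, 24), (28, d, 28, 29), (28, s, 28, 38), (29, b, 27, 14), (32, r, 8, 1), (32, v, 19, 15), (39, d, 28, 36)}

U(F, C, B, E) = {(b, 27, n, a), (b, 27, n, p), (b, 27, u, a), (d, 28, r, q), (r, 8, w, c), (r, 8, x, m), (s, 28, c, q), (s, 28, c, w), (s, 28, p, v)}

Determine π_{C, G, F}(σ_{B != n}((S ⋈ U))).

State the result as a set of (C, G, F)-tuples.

{(27, 14, b), (27, 24, b), (28, 29, d), (28, 36, d), (28, 37, d), (28, 38, s), (8, 1, r)}

S ⋈ U (natural join on F, C): {(15, d, 28, 37, r, q), (27, b, 27, 24, n, a), (27, b, 27, 24, n, p), (27, b, 27, 24, u, a), (28, d, 28, 29, r, q), (28, s, 28, 38, c, q), (28, s, 28, 38, c, w), (28, s, 28, 38, p, v), (29, b, 27, 14, n, a), (29, b, 27, 14, n, p), (29, b, 27, 14, u, a), (32, r, 8, 1, w, c), (32, r, 8, 1, x, m), (39, d, 28, 36, r, q)}
σ[B != n]: keep tuples satisfying B != n → {(15, d, 28, 37, r, q), (27, b, 27, 24, u, a), (28, d, 28, 29, r, q), (28, s, 28, 38, c, q), (28, s, 28, 38, c, w), (28, s, 28, 38, p, v), (29, b, 27, 14, u, a), (32, r, 8, 1, w, c), (32, r, 8, 1, x, m), (39, d, 28, 36, r, q)}
Projecting to C, G, F (3 duplicate(s) eliminated): {(27, 14, b), (27, 24, b), (28, 29, d), (28, 36, d), (28, 37, d), (28, 38, s), (8, 1, r)}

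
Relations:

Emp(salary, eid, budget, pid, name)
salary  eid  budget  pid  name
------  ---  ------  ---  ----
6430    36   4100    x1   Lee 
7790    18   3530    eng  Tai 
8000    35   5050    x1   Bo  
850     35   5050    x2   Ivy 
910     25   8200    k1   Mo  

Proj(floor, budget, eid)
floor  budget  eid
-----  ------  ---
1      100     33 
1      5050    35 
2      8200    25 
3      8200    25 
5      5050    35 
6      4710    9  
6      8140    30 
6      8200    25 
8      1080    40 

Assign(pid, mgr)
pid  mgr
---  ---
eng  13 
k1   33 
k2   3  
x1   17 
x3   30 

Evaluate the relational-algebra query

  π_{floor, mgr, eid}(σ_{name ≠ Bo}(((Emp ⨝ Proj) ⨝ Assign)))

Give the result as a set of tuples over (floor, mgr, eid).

{(2, 33, 25), (3, 33, 25), (6, 33, 25)}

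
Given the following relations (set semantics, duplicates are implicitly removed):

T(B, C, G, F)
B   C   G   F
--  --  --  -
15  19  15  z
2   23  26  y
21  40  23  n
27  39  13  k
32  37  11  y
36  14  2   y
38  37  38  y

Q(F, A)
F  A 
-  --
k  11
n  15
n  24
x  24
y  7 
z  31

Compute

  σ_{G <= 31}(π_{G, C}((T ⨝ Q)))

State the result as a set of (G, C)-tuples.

Joining T and Q on F yields {(15, 19, 15, z, 31), (2, 23, 26, y, 7), (21, 40, 23, n, 15), (21, 40, 23, n, 24), (27, 39, 13, k, 11), (32, 37, 11, y, 7), (36, 14, 2, y, 7), (38, 37, 38, y, 7)}.
π[G, C]: project onto (G, C) (1 duplicate(s) eliminated) → {(11, 37), (13, 39), (15, 19), (2, 14), (23, 40), (26, 23), (38, 37)}
Filtering on G <= 31 leaves {(11, 37), (13, 39), (15, 19), (2, 14), (23, 40), (26, 23)}.

{(11, 37), (13, 39), (15, 19), (2, 14), (23, 40), (26, 23)}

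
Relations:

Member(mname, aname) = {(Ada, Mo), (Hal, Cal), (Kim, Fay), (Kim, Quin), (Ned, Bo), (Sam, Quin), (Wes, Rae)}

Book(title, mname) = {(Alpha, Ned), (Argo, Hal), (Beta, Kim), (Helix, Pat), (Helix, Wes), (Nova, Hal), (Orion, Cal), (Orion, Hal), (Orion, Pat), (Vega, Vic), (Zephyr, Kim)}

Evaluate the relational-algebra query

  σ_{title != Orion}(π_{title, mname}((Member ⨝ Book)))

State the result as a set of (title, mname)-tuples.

Joining Member and Book on mname yields {(Hal, Cal, Argo), (Hal, Cal, Nova), (Hal, Cal, Orion), (Kim, Fay, Beta), (Kim, Fay, Zephyr), (Kim, Quin, Beta), (Kim, Quin, Zephyr), (Ned, Bo, Alpha), (Wes, Rae, Helix)}.
π[title, mname]: project onto (title, mname) (2 duplicate(s) eliminated) → {(Alpha, Ned), (Argo, Hal), (Beta, Kim), (Helix, Wes), (Nova, Hal), (Orion, Hal), (Zephyr, Kim)}
σ[title != Orion]: keep tuples satisfying title != Orion → {(Alpha, Ned), (Argo, Hal), (Beta, Kim), (Helix, Wes), (Nova, Hal), (Zephyr, Kim)}

{(Alpha, Ned), (Argo, Hal), (Beta, Kim), (Helix, Wes), (Nova, Hal), (Zephyr, Kim)}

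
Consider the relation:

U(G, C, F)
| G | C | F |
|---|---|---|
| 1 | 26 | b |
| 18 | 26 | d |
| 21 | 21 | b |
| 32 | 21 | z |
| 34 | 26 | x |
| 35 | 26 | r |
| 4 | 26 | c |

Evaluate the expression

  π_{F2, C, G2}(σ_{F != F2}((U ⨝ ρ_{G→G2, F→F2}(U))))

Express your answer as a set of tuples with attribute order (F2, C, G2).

ρ[G→G2, F→F2]: schema becomes (G2, C, F2); tuples unchanged.
U ⋈ ρ_{G→G2, F→F2}(U) (natural join on C): {(1, 26, b, 1, b), (1, 26, b, 18, d), (1, 26, b, 34, x), (1, 26, b, 35, r), (1, 26, b, 4, c), (18, 26, d, 1, b), (18, 26, d, 18, d), (18, 26, d, 34, x), (18, 26, d, 35, r), (18, 26, d, 4, c), (21, 21, b, 21, b), (21, 21, b, 32, z), (32, 21, z, 21, b), (32, 21, z, 32, z), (34, 26, x, 1, b), (34, 26, x, 18, d), (34, 26, x, 34, x), (34, 26, x, 35, r), (34, 26, x, 4, c), (35, 26, r, 1, b), (35, 26, r, 18, d), (35, 26, r, 34, x), (35, 26, r, 35, r), (35, 26, r, 4, c), (4, 26, c, 1, b), (4, 26, c, 18, d), (4, 26, c, 34, x), (4, 26, c, 35, r), (4, 26, c, 4, c)}
σ[F != F2]: keep tuples satisfying F != F2 → {(1, 26, b, 18, d), (1, 26, b, 34, x), (1, 26, b, 35, r), (1, 26, b, 4, c), (18, 26, d, 1, b), (18, 26, d, 34, x), (18, 26, d, 35, r), (18, 26, d, 4, c), (21, 21, b, 32, z), (32, 21, z, 21, b), (34, 26, x, 1, b), (34, 26, x, 18, d), (34, 26, x, 35, r), (34, 26, x, 4, c), (35, 26, r, 1, b), (35, 26, r, 18, d), (35, 26, r, 34, x), (35, 26, r, 4, c), (4, 26, c, 1, b), (4, 26, c, 18, d), (4, 26, c, 34, x), (4, 26, c, 35, r)}
π_{F2, C, G2} gives {(b, 21, 21), (b, 26, 1), (c, 26, 4), (d, 26, 18), (r, 26, 35), (x, 26, 34), (z, 21, 32)} (15 duplicate(s) eliminated).

{(b, 21, 21), (b, 26, 1), (c, 26, 4), (d, 26, 18), (r, 26, 35), (x, 26, 34), (z, 21, 32)}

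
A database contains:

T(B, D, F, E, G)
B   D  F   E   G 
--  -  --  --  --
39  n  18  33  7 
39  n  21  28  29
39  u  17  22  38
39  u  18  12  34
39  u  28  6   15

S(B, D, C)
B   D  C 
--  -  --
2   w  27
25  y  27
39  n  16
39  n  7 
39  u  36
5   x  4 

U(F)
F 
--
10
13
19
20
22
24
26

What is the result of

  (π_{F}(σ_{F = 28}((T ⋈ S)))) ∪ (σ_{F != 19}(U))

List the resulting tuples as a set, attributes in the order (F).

{10, 13, 20, 22, 24, 26, 28}

T ⋈ S (natural join on B, D): {(39, n, 18, 33, 7, 16), (39, n, 18, 33, 7, 7), (39, n, 21, 28, 29, 16), (39, n, 21, 28, 29, 7), (39, u, 17, 22, 38, 36), (39, u, 18, 12, 34, 36), (39, u, 28, 6, 15, 36)}
σ[F = 28]: keep tuples satisfying F = 28 → {(39, u, 28, 6, 15, 36)}
π_{F} gives {28}.
σ[F != 19]: keep tuples satisfying F != 19 → {10, 13, 20, 22, 24, 26}
Taking the union: {10, 13, 20, 22, 24, 26, 28}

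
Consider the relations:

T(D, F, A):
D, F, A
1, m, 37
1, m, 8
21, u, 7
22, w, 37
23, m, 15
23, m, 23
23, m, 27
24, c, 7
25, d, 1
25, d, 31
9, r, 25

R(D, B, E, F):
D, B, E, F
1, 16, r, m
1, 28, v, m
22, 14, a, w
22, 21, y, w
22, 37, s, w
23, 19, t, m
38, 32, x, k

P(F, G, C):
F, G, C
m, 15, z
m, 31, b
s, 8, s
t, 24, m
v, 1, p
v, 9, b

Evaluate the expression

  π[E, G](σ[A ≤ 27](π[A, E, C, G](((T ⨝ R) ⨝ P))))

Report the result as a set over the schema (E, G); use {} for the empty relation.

{(r, 15), (r, 31), (t, 15), (t, 31), (v, 15), (v, 31)}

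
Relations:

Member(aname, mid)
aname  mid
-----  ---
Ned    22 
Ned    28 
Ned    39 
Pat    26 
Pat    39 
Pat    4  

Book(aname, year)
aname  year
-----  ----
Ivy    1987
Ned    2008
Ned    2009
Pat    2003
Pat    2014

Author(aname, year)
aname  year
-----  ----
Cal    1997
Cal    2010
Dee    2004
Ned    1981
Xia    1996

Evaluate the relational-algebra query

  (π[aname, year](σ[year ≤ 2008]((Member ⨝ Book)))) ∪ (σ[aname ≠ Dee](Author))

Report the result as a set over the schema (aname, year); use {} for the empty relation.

Joining Member and Book on aname yields {(Ned, 22, 2008), (Ned, 22, 2009), (Ned, 28, 2008), (Ned, 28, 2009), (Ned, 39, 2008), (Ned, 39, 2009), (Pat, 26, 2003), (Pat, 26, 2014), (Pat, 39, 2003), (Pat, 39, 2014), (Pat, 4, 2003), (Pat, 4, 2014)}.
σ[year ≤ 2008]: keep tuples satisfying year ≤ 2008 → {(Ned, 22, 2008), (Ned, 28, 2008), (Ned, 39, 2008), (Pat, 26, 2003), (Pat, 39, 2003), (Pat, 4, 2003)}
π[aname, year]: project onto (aname, year) (4 duplicate(s) eliminated) → {(Ned, 2008), (Pat, 2003)}
σ[aname ≠ Dee]: keep tuples satisfying aname ≠ Dee → {(Cal, 1997), (Cal, 2010), (Ned, 1981), (Xia, 1996)}
Union: {(Ned, 2008), (Pat, 2003)} with {(Cal, 1997), (Cal, 2010), (Ned, 1981), (Xia, 1996)} → {(Cal, 1997), (Cal, 2010), (Ned, 1981), (Ned, 2008), (Pat, 2003), (Xia, 1996)}

{(Cal, 1997), (Cal, 2010), (Ned, 1981), (Ned, 2008), (Pat, 2003), (Xia, 1996)}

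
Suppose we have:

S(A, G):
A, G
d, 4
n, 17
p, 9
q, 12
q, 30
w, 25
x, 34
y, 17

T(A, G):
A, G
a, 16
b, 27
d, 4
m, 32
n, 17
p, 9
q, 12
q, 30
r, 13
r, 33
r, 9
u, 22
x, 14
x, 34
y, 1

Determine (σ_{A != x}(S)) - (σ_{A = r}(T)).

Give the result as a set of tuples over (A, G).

{(d, 4), (n, 17), (p, 9), (q, 12), (q, 30), (w, 25), (y, 17)}

Selection A != x: {(d, 4), (n, 17), (p, 9), (q, 12), (q, 30), (w, 25), (y, 17)}
Selection A = r: {(r, 13), (r, 33), (r, 9)}
Taking the difference: {(d, 4), (n, 17), (p, 9), (q, 12), (q, 30), (w, 25), (y, 17)}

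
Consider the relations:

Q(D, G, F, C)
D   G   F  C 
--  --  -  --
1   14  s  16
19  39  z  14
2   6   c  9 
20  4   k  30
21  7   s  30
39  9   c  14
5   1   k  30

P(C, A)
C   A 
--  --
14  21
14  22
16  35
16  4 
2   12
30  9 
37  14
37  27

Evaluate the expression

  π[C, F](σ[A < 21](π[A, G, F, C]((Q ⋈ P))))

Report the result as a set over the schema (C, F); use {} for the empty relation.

{(16, s), (30, k), (30, s)}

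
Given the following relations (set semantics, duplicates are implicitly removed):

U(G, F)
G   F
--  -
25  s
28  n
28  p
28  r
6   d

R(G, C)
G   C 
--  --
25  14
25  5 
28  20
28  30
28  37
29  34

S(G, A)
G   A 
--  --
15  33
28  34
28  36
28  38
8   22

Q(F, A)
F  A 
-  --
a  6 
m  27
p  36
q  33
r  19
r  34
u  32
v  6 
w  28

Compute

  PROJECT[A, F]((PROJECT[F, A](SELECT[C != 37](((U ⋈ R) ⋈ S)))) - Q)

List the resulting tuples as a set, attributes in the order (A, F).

Natural join on G: {(25, s, 14), (25, s, 5), (28, n, 20), (28, n, 30), (28, n, 37), (28, p, 20), (28, p, 30), (28, p, 37), (28, r, 20), (28, r, 30), (28, r, 37)}
Natural join on G: {(28, n, 20, 34), (28, n, 20, 36), (28, n, 20, 38), (28, n, 30, 34), (28, n, 30, 36), (28, n, 30, 38), (28, n, 37, 34), (28, n, 37, 36), (28, n, 37, 38), (28, p, 20, 34), (28, p, 20, 36), (28, p, 20, 38), (28, p, 30, 34), (28, p, 30, 36), (28, p, 30, 38), (28, p, 37, 34), (28, p, 37, 36), (28, p, 37, 38), (28, r, 20, 34), (28, r, 20, 36), (28, r, 20, 38), (28, r, 30, 34), (28, r, 30, 36), (28, r, 30, 38), (28, r, 37, 34), (28, r, 37, 36), (28, r, 37, 38)}
Filtering on C != 37 leaves {(28, n, 20, 34), (28, n, 20, 36), (28, n, 20, 38), (28, n, 30, 34), (28, n, 30, 36), (28, n, 30, 38), (28, p, 20, 34), (28, p, 20, 36), (28, p, 20, 38), (28, p, 30, 34), (28, p, 30, 36), (28, p, 30, 38), (28, r, 20, 34), (28, r, 20, 36), (28, r, 20, 38), (28, r, 30, 34), (28, r, 30, 36), (28, r, 30, 38)}.
π_{F, A} gives {(n, 34), (n, 36), (n, 38), (p, 34), (p, 36), (p, 38), (r, 34), (r, 36), (r, 38)} (9 duplicate(s) eliminated).
Taking the difference: {(n, 34), (n, 36), (n, 38), (p, 34), (p, 38), (r, 36), (r, 38)}
π_{A, F} gives {(34, n), (34, p), (36, n), (36, r), (38, n), (38, p), (38, r)}.

{(34, n), (34, p), (36, n), (36, r), (38, n), (38, p), (38, r)}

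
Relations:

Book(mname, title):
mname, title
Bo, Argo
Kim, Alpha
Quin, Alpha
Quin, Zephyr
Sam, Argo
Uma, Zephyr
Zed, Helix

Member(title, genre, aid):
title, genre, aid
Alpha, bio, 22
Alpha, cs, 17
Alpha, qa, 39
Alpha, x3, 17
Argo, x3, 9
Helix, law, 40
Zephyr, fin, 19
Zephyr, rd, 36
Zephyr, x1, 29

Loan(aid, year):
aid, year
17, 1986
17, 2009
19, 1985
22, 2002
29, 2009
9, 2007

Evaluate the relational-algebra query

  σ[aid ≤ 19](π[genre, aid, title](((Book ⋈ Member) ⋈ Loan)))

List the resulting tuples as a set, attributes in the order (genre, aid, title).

{(cs, 17, Alpha), (fin, 19, Zephyr), (x3, 17, Alpha), (x3, 9, Argo)}

Natural join on title: {(Bo, Argo, x3, 9), (Kim, Alpha, bio, 22), (Kim, Alpha, cs, 17), (Kim, Alpha, qa, 39), (Kim, Alpha, x3, 17), (Quin, Alpha, bio, 22), (Quin, Alpha, cs, 17), (Quin, Alpha, qa, 39), (Quin, Alpha, x3, 17), (Quin, Zephyr, fin, 19), (Quin, Zephyr, rd, 36), (Quin, Zephyr, x1, 29), (Sam, Argo, x3, 9), (Uma, Zephyr, fin, 19), (Uma, Zephyr, rd, 36), (Uma, Zephyr, x1, 29), (Zed, Helix, law, 40)}
Natural join on aid: {(Bo, Argo, x3, 9, 2007), (Kim, Alpha, bio, 22, 2002), (Kim, Alpha, cs, 17, 1986), (Kim, Alpha, cs, 17, 2009), (Kim, Alpha, x3, 17, 1986), (Kim, Alpha, x3, 17, 2009), (Quin, Alpha, bio, 22, 2002), (Quin, Alpha, cs, 17, 1986), (Quin, Alpha, cs, 17, 2009), (Quin, Alpha, x3, 17, 1986), (Quin, Alpha, x3, 17, 2009), (Quin, Zephyr, fin, 19, 1985), (Quin, Zephyr, x1, 29, 2009), (Sam, Argo, x3, 9, 2007), (Uma, Zephyr, fin, 19, 1985), (Uma, Zephyr, x1, 29, 2009)}
π[genre, aid, title]: project onto (genre, aid, title) (10 duplicate(s) eliminated) → {(bio, 22, Alpha), (cs, 17, Alpha), (fin, 19, Zephyr), (x1, 29, Zephyr), (x3, 17, Alpha), (x3, 9, Argo)}
Selection aid ≤ 19: {(cs, 17, Alpha), (fin, 19, Zephyr), (x3, 17, Alpha), (x3, 9, Argo)}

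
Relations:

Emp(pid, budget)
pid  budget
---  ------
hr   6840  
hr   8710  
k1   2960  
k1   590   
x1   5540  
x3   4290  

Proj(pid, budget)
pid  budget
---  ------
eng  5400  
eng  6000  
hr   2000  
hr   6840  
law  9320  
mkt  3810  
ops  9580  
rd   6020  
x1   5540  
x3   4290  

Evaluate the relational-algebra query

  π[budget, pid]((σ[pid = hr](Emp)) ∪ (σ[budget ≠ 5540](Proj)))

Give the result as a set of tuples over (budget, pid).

{(2000, hr), (3810, mkt), (4290, x3), (5400, eng), (6000, eng), (6020, rd), (6840, hr), (8710, hr), (9320, law), (9580, ops)}

Apply σ_{pid = hr}; surviving tuples: {(hr, 6840), (hr, 8710)}
Apply σ_{budget ≠ 5540}; surviving tuples: {(eng, 5400), (eng, 6000), (hr, 2000), (hr, 6840), (law, 9320), (mkt, 3810), (ops, 9580), (rd, 6020), (x3, 4290)}
Set union of the two operands is {(eng, 5400), (eng, 6000), (hr, 2000), (hr, 6840), (hr, 8710), (law, 9320), (mkt, 3810), (ops, 9580), (rd, 6020), (x3, 4290)}.
π_{budget, pid} gives {(2000, hr), (3810, mkt), (4290, x3), (5400, eng), (6000, eng), (6020, rd), (6840, hr), (8710, hr), (9320, law), (9580, ops)}.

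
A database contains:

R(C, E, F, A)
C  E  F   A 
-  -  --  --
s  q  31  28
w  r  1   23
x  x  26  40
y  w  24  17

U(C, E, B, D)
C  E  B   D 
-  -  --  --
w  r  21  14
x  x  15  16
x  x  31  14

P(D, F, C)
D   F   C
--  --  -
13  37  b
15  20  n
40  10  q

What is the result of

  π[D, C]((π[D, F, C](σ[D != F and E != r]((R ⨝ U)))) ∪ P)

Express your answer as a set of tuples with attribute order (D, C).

R ⋈ U (natural join on C, E): {(w, r, 1, 23, 21, 14), (x, x, 26, 40, 15, 16), (x, x, 26, 40, 31, 14)}
Apply σ_{D != F and E != r}; surviving tuples: {(x, x, 26, 40, 15, 16), (x, x, 26, 40, 31, 14)}
Projecting to D, F, C: {(14, 26, x), (16, 26, x)}
Set union of the two operands is {(13, 37, b), (14, 26, x), (15, 20, n), (16, 26, x), (40, 10, q)}.
Projecting to D, C: {(13, b), (14, x), (15, n), (16, x), (40, q)}

{(13, b), (14, x), (15, n), (16, x), (40, q)}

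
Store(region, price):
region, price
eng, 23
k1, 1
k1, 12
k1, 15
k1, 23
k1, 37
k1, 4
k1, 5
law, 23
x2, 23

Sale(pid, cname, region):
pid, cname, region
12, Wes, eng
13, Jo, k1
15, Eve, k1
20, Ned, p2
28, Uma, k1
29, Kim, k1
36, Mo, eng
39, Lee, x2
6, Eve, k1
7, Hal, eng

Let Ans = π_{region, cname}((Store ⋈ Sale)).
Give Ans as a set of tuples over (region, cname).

Joining Store and Sale on region yields {(eng, 23, 12, Wes), (eng, 23, 36, Mo), (eng, 23, 7, Hal), (k1, 1, 13, Jo), (k1, 1, 15, Eve), (k1, 1, 28, Uma), (k1, 1, 29, Kim), (k1, 1, 6, Eve), (k1, 12, 13, Jo), (k1, 12, 15, Eve), (k1, 12, 28, Uma), (k1, 12, 29, Kim), (k1, 12, 6, Eve), (k1, 15, 13, Jo), (k1, 15, 15, Eve), (k1, 15, 28, Uma), (k1, 15, 29, Kim), (k1, 15, 6, Eve), (k1, 23, 13, Jo), (k1, 23, 15, Eve), (k1, 23, 28, Uma), (k1, 23, 29, Kim), (k1, 23, 6, Eve), (k1, 37, 13, Jo), (k1, 37, 15, Eve), (k1, 37, 28, Uma), (k1, 37, 29, Kim), (k1, 37, 6, Eve), (k1, 4, 13, Jo), (k1, 4, 15, Eve), (k1, 4, 28, Uma), (k1, 4, 29, Kim), (k1, 4, 6, Eve), (k1, 5, 13, Jo), (k1, 5, 15, Eve), (k1, 5, 28, Uma), (k1, 5, 29, Kim), (k1, 5, 6, Eve), (x2, 23, 39, Lee)}.
Projecting to region, cname (31 duplicate(s) eliminated): {(eng, Hal), (eng, Mo), (eng, Wes), (k1, Eve), (k1, Jo), (k1, Kim), (k1, Uma), (x2, Lee)}

{(eng, Hal), (eng, Mo), (eng, Wes), (k1, Eve), (k1, Jo), (k1, Kim), (k1, Uma), (x2, Lee)}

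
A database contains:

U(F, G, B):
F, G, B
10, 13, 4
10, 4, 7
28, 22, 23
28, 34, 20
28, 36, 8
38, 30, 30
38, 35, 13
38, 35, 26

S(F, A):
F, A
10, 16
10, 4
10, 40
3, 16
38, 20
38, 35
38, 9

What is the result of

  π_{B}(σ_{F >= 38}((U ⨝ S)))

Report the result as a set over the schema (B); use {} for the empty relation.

{13, 26, 30}

Joining U and S on F yields {(10, 13, 4, 16), (10, 13, 4, 4), (10, 13, 4, 40), (10, 4, 7, 16), (10, 4, 7, 4), (10, 4, 7, 40), (38, 30, 30, 20), (38, 30, 30, 35), (38, 30, 30, 9), (38, 35, 13, 20), (38, 35, 13, 35), (38, 35, 13, 9), (38, 35, 26, 20), (38, 35, 26, 35), (38, 35, 26, 9)}.
Selection F >= 38: {(38, 30, 30, 20), (38, 30, 30, 35), (38, 30, 30, 9), (38, 35, 13, 20), (38, 35, 13, 35), (38, 35, 13, 9), (38, 35, 26, 20), (38, 35, 26, 35), (38, 35, 26, 9)}
π_{B} gives {13, 26, 30} (6 duplicate(s) eliminated).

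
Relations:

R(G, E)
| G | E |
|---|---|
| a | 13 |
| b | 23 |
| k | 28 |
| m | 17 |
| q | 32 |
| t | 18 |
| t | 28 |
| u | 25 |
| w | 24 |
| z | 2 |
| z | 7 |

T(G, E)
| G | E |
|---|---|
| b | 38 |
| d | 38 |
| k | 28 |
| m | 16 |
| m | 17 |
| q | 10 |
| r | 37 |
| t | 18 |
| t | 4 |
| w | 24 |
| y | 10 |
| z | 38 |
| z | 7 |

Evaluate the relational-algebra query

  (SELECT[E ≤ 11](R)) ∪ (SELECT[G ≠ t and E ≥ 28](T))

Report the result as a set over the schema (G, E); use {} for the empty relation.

Selection E ≤ 11: {(z, 2), (z, 7)}
Selection G ≠ t and E ≥ 28: {(b, 38), (d, 38), (k, 28), (r, 37), (z, 38)}
Taking the union: {(b, 38), (d, 38), (k, 28), (r, 37), (z, 2), (z, 38), (z, 7)}

{(b, 38), (d, 38), (k, 28), (r, 37), (z, 2), (z, 38), (z, 7)}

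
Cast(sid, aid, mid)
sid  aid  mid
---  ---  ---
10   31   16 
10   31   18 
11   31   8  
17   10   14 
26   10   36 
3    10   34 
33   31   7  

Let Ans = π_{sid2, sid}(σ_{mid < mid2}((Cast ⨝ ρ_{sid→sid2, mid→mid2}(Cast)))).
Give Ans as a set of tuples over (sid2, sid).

{(10, 10), (10, 11), (10, 33), (11, 33), (26, 17), (26, 3), (3, 17)}

ρ[sid→sid2, mid→mid2]: schema becomes (sid2, aid, mid2); tuples unchanged.
Joining Cast and ρ_{sid→sid2, mid→mid2}(Cast) on aid yields {(10, 31, 16, 10, 16), (10, 31, 16, 10, 18), (10, 31, 16, 11, 8), (10, 31, 16, 33, 7), (10, 31, 18, 10, 16), (10, 31, 18, 10, 18), (10, 31, 18, 11, 8), (10, 31, 18, 33, 7), (11, 31, 8, 10, 16), (11, 31, 8, 10, 18), (11, 31, 8, 11, 8), (11, 31, 8, 33, 7), (17, 10, 14, 17, 14), (17, 10, 14, 26, 36), (17, 10, 14, 3, 34), (26, 10, 36, 17, 14), (26, 10, 36, 26, 36), (26, 10, 36, 3, 34), (3, 10, 34, 17, 14), (3, 10, 34, 26, 36), (3, 10, 34, 3, 34), (33, 31, 7, 10, 16), (33, 31, 7, 10, 18), (33, 31, 7, 11, 8), (33, 31, 7, 33, 7)}.
Apply σ_{mid < mid2}; surviving tuples: {(10, 31, 16, 10, 18), (11, 31, 8, 10, 16), (11, 31, 8, 10, 18), (17, 10, 14, 26, 36), (17, 10, 14, 3, 34), (3, 10, 34, 26, 36), (33, 31, 7, 10, 16), (33, 31, 7, 10, 18), (33, 31, 7, 11, 8)}
π_{sid2, sid} gives {(10, 10), (10, 11), (10, 33), (11, 33), (26, 17), (26, 3), (3, 17)} (2 duplicate(s) eliminated).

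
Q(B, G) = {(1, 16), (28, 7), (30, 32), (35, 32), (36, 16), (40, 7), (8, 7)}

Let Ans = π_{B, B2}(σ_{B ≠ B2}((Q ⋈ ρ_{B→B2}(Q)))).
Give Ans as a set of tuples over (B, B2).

ρ[B→B2]: schema becomes (B2, G); tuples unchanged.
Q ⋈ ρ_{B→B2}(Q) (natural join on G): {(1, 16, 1), (1, 16, 36), (28, 7, 28), (28, 7, 40), (28, 7, 8), (30, 32, 30), (30, 32, 35), (35, 32, 30), (35, 32, 35), (36, 16, 1), (36, 16, 36), (40, 7, 28), (40, 7, 40), (40, 7, 8), (8, 7, 28), (8, 7, 40), (8, 7, 8)}
Filtering on B ≠ B2 leaves {(1, 16, 36), (28, 7, 40), (28, 7, 8), (30, 32, 35), (35, 32, 30), (36, 16, 1), (40, 7, 28), (40, 7, 8), (8, 7, 28), (8, 7, 40)}.
π_{B, B2} gives {(1, 36), (28, 40), (28, 8), (30, 35), (35, 30), (36, 1), (40, 28), (40, 8), (8, 28), (8, 40)}.

{(1, 36), (28, 40), (28, 8), (30, 35), (35, 30), (36, 1), (40, 28), (40, 8), (8, 28), (8, 40)}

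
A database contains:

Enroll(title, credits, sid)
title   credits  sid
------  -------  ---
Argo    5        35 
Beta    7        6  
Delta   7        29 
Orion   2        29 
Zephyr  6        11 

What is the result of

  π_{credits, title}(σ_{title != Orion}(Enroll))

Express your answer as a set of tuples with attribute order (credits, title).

{(5, Argo), (6, Zephyr), (7, Beta), (7, Delta)}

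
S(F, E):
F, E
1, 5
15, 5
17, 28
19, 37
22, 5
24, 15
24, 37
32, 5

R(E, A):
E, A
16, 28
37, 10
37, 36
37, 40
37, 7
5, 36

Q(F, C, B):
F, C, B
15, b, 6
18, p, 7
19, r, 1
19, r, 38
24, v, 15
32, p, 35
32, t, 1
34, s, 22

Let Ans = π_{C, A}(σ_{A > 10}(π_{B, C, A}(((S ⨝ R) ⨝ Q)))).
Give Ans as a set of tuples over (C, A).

S ⋈ R (natural join on E): {(1, 5, 36), (15, 5, 36), (19, 37, 10), (19, 37, 36), (19, 37, 40), (19, 37, 7), (22, 5, 36), (24, 37, 10), (24, 37, 36), (24, 37, 40), (24, 37, 7), (32, 5, 36)}
(S ⨝ R) ⋈ Q (natural join on F): {(15, 5, 36, b, 6), (19, 37, 10, r, 1), (19, 37, 10, r, 38), (19, 37, 36, r, 1), (19, 37, 36, r, 38), (19, 37, 40, r, 1), (19, 37, 40, r, 38), (19, 37, 7, r, 1), (19, 37, 7, r, 38), (24, 37, 10, v, 15), (24, 37, 36, v, 15), (24, 37, 40, v, 15), (24, 37, 7, v, 15), (32, 5, 36, p, 35), (32, 5, 36, t, 1)}
Projecting to B, C, A: {(1, r, 10), (1, r, 36), (1, r, 40), (1, r, 7), (1, t, 36), (15, v, 10), (15, v, 36), (15, v, 40), (15, v, 7), (35, p, 36), (38, r, 10), (38, r, 36), (38, r, 40), (38, r, 7), (6, b, 36)}
Filtering on A > 10 leaves {(1, r, 36), (1, r, 40), (1, t, 36), (15, v, 36), (15, v, 40), (35, p, 36), (38, r, 36), (38, r, 40), (6, b, 36)}.
Projecting to C, A (2 duplicate(s) eliminated): {(b, 36), (p, 36), (r, 36), (r, 40), (t, 36), (v, 36), (v, 40)}

{(b, 36), (p, 36), (r, 36), (r, 40), (t, 36), (v, 36), (v, 40)}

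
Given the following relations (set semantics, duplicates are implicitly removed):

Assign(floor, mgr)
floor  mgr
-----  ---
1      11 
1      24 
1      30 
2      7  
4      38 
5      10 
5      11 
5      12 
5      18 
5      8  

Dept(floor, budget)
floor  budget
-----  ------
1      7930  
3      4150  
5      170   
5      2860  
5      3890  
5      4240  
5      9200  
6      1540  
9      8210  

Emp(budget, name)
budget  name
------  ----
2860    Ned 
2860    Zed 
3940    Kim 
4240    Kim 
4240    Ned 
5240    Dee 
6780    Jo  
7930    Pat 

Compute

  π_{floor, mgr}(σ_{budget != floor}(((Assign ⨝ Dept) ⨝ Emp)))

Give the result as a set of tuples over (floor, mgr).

{(1, 11), (1, 24), (1, 30), (5, 10), (5, 11), (5, 12), (5, 18), (5, 8)}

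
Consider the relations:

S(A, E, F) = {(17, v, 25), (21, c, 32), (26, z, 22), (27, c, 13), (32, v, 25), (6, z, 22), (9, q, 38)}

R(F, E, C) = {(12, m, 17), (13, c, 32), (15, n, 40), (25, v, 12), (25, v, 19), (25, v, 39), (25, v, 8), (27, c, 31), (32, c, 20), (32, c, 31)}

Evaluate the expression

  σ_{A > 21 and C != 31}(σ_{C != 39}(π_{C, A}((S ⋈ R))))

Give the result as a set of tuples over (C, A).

{(12, 32), (19, 32), (32, 27), (8, 32)}

S ⋈ R (natural join on E, F): {(17, v, 25, 12), (17, v, 25, 19), (17, v, 25, 39), (17, v, 25, 8), (21, c, 32, 20), (21, c, 32, 31), (27, c, 13, 32), (32, v, 25, 12), (32, v, 25, 19), (32, v, 25, 39), (32, v, 25, 8)}
π[C, A]: project onto (C, A) → {(12, 17), (12, 32), (19, 17), (19, 32), (20, 21), (31, 21), (32, 27), (39, 17), (39, 32), (8, 17), (8, 32)}
Apply σ_{C != 39}; surviving tuples: {(12, 17), (12, 32), (19, 17), (19, 32), (20, 21), (31, 21), (32, 27), (8, 17), (8, 32)}
Apply σ_{A > 21 and C != 31}; surviving tuples: {(12, 32), (19, 32), (32, 27), (8, 32)}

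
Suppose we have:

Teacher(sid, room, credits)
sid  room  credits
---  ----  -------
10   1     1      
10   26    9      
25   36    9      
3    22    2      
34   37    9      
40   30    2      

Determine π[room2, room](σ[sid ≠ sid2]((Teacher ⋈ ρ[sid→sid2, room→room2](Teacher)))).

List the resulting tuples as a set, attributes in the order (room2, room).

{(22, 30), (26, 36), (26, 37), (30, 22), (36, 26), (36, 37), (37, 26), (37, 36)}

ρ[sid→sid2, room→room2]: schema becomes (sid2, room2, credits); tuples unchanged.
Natural join on credits: {(10, 1, 1, 10, 1), (10, 26, 9, 10, 26), (10, 26, 9, 25, 36), (10, 26, 9, 34, 37), (25, 36, 9, 10, 26), (25, 36, 9, 25, 36), (25, 36, 9, 34, 37), (3, 22, 2, 3, 22), (3, 22, 2, 40, 30), (34, 37, 9, 10, 26), (34, 37, 9, 25, 36), (34, 37, 9, 34, 37), (40, 30, 2, 3, 22), (40, 30, 2, 40, 30)}
Apply σ_{sid ≠ sid2}; surviving tuples: {(10, 26, 9, 25, 36), (10, 26, 9, 34, 37), (25, 36, 9, 10, 26), (25, 36, 9, 34, 37), (3, 22, 2, 40, 30), (34, 37, 9, 10, 26), (34, 37, 9, 25, 36), (40, 30, 2, 3, 22)}
Projecting to room2, room: {(22, 30), (26, 36), (26, 37), (30, 22), (36, 26), (36, 37), (37, 26), (37, 36)}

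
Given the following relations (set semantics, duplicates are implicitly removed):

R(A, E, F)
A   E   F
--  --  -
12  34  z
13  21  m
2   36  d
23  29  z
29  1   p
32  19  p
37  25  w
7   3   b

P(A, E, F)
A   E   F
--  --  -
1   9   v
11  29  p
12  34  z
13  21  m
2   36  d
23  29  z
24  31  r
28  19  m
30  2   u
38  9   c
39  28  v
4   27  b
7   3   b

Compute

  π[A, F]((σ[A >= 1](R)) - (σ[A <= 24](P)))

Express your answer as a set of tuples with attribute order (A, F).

Selection A >= 1: {(12, 34, z), (13, 21, m), (2, 36, d), (23, 29, z), (29, 1, p), (32, 19, p), (37, 25, w), (7, 3, b)}
Selection A <= 24: {(1, 9, v), (11, 29, p), (12, 34, z), (13, 21, m), (2, 36, d), (23, 29, z), (24, 31, r), (4, 27, b), (7, 3, b)}
Taking the difference: {(29, 1, p), (32, 19, p), (37, 25, w)}
Projecting to A, F: {(29, p), (32, p), (37, w)}

{(29, p), (32, p), (37, w)}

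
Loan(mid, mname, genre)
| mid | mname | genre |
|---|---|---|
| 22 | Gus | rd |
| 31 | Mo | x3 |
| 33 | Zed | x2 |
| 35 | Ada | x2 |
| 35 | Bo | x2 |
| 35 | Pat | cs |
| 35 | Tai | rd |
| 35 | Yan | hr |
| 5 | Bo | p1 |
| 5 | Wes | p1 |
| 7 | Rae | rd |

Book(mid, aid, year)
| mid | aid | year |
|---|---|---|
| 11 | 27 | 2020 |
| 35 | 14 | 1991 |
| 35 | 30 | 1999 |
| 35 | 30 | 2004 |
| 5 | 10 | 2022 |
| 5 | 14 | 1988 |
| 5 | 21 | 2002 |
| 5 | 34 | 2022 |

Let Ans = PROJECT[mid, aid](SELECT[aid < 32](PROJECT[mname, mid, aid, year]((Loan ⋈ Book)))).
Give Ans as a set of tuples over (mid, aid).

Joining Loan and Book on mid yields {(35, Ada, x2, 14, 1991), (35, Ada, x2, 30, 1999), (35, Ada, x2, 30, 2004), (35, Bo, x2, 14, 1991), (35, Bo, x2, 30, 1999), (35, Bo, x2, 30, 2004), (35, Pat, cs, 14, 1991), (35, Pat, cs, 30, 1999), (35, Pat, cs, 30, 2004), (35, Tai, rd, 14, 1991), (35, Tai, rd, 30, 1999), (35, Tai, rd, 30, 2004), (35, Yan, hr, 14, 1991), (35, Yan, hr, 30, 1999), (35, Yan, hr, 30, 2004), (5, Bo, p1, 10, 2022), (5, Bo, p1, 14, 1988), (5, Bo, p1, 21, 2002), (5, Bo, p1, 34, 2022), (5, Wes, p1, 10, 2022), (5, Wes, p1, 14, 1988), (5, Wes, p1, 21, 2002), (5, Wes, p1, 34, 2022)}.
π[mname, mid, aid, year]: project onto (mname, mid, aid, year) → {(Ada, 35, 14, 1991), (Ada, 35, 30, 1999), (Ada, 35, 30, 2004), (Bo, 35, 14, 1991), (Bo, 35, 30, 1999), (Bo, 35, 30, 2004), (Bo, 5, 10, 2022), (Bo, 5, 14, 1988), (Bo, 5, 21, 2002), (Bo, 5, 34, 2022), (Pat, 35, 14, 1991), (Pat, 35, 30, 1999), (Pat, 35, 30, 2004), (Tai, 35, 14, 1991), (Tai, 35, 30, 1999), (Tai, 35, 30, 2004), (Wes, 5, 10, 2022), (Wes, 5, 14, 1988), (Wes, 5, 21, 2002), (Wes, 5, 34, 2022), (Yan, 35, 14, 1991), (Yan, 35, 30, 1999), (Yan, 35, 30, 2004)}
Selection aid < 32: {(Ada, 35, 14, 1991), (Ada, 35, 30, 1999), (Ada, 35, 30, 2004), (Bo, 35, 14, 1991), (Bo, 35, 30, 1999), (Bo, 35, 30, 2004), (Bo, 5, 10, 2022), (Bo, 5, 14, 1988), (Bo, 5, 21, 2002), (Pat, 35, 14, 1991), (Pat, 35, 30, 1999), (Pat, 35, 30, 2004), (Tai, 35, 14, 1991), (Tai, 35, 30, 1999), (Tai, 35, 30, 2004), (Wes, 5, 10, 2022), (Wes, 5, 14, 1988), (Wes, 5, 21, 2002), (Yan, 35, 14, 1991), (Yan, 35, 30, 1999), (Yan, 35, 30, 2004)}
π[mid, aid]: project onto (mid, aid) (16 duplicate(s) eliminated) → {(35, 14), (35, 30), (5, 10), (5, 14), (5, 21)}

{(35, 14), (35, 30), (5, 10), (5, 14), (5, 21)}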